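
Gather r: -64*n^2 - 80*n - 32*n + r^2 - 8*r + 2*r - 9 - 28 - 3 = -64*n^2 - 112*n + r^2 - 6*r - 40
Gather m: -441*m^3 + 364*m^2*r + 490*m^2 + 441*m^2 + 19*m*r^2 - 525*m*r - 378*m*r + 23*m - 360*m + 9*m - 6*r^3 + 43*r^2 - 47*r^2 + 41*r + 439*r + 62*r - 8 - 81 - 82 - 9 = -441*m^3 + m^2*(364*r + 931) + m*(19*r^2 - 903*r - 328) - 6*r^3 - 4*r^2 + 542*r - 180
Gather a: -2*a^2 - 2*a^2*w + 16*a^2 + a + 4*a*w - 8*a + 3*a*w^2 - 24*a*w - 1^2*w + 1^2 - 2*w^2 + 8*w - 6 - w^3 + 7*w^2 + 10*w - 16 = a^2*(14 - 2*w) + a*(3*w^2 - 20*w - 7) - w^3 + 5*w^2 + 17*w - 21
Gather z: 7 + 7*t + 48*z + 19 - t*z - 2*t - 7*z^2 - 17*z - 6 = 5*t - 7*z^2 + z*(31 - t) + 20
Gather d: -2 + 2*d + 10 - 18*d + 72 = 80 - 16*d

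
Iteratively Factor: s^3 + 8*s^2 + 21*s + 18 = (s + 3)*(s^2 + 5*s + 6) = (s + 3)^2*(s + 2)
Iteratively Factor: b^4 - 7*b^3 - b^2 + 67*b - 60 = (b + 3)*(b^3 - 10*b^2 + 29*b - 20) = (b - 1)*(b + 3)*(b^2 - 9*b + 20) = (b - 4)*(b - 1)*(b + 3)*(b - 5)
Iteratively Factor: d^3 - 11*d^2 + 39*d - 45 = (d - 3)*(d^2 - 8*d + 15) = (d - 3)^2*(d - 5)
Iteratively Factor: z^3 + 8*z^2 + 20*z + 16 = (z + 2)*(z^2 + 6*z + 8) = (z + 2)^2*(z + 4)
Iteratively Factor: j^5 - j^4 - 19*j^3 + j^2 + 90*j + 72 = (j - 3)*(j^4 + 2*j^3 - 13*j^2 - 38*j - 24) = (j - 3)*(j + 2)*(j^3 - 13*j - 12) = (j - 4)*(j - 3)*(j + 2)*(j^2 + 4*j + 3) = (j - 4)*(j - 3)*(j + 2)*(j + 3)*(j + 1)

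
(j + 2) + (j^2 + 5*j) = j^2 + 6*j + 2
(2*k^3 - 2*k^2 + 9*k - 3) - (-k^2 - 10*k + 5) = 2*k^3 - k^2 + 19*k - 8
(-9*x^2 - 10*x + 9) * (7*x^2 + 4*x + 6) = -63*x^4 - 106*x^3 - 31*x^2 - 24*x + 54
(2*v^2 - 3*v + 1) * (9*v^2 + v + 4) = 18*v^4 - 25*v^3 + 14*v^2 - 11*v + 4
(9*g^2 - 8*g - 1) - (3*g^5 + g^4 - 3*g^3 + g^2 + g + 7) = -3*g^5 - g^4 + 3*g^3 + 8*g^2 - 9*g - 8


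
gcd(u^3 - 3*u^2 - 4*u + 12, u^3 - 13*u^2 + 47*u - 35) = 1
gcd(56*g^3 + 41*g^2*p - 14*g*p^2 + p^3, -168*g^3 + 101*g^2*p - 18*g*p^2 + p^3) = 56*g^2 - 15*g*p + p^2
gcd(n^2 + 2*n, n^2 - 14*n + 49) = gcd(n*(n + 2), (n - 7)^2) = 1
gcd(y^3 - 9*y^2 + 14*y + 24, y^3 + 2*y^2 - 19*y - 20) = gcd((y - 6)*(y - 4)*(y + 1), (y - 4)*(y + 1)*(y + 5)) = y^2 - 3*y - 4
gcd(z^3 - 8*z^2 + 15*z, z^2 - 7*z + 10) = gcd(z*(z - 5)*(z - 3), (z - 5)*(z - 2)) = z - 5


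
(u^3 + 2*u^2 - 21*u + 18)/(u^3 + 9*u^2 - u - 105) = (u^2 + 5*u - 6)/(u^2 + 12*u + 35)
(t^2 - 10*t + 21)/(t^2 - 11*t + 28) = (t - 3)/(t - 4)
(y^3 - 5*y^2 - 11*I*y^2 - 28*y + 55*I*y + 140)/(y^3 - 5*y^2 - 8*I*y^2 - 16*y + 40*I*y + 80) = (y - 7*I)/(y - 4*I)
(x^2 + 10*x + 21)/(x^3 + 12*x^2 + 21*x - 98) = (x + 3)/(x^2 + 5*x - 14)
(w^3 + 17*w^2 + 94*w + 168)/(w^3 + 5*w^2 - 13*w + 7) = (w^2 + 10*w + 24)/(w^2 - 2*w + 1)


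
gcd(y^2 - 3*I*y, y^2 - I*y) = y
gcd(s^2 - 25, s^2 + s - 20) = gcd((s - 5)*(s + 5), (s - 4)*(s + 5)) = s + 5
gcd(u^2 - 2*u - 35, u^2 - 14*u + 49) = u - 7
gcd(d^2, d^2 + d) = d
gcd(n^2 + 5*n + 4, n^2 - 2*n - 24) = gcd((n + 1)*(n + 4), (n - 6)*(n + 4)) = n + 4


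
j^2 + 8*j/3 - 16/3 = (j - 4/3)*(j + 4)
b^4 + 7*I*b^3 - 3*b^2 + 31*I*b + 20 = (b - I)^2*(b + 4*I)*(b + 5*I)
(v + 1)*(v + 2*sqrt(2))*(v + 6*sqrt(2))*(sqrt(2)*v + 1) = sqrt(2)*v^4 + sqrt(2)*v^3 + 17*v^3 + 17*v^2 + 32*sqrt(2)*v^2 + 24*v + 32*sqrt(2)*v + 24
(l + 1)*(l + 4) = l^2 + 5*l + 4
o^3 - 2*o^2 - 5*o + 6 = (o - 3)*(o - 1)*(o + 2)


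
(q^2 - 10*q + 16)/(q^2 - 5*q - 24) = (q - 2)/(q + 3)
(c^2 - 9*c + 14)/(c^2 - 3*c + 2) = (c - 7)/(c - 1)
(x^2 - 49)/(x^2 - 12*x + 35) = (x + 7)/(x - 5)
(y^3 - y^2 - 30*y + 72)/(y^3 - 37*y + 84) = (y + 6)/(y + 7)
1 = 1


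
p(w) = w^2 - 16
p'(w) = 2*w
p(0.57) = -15.68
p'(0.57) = 1.14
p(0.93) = -15.14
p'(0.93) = 1.86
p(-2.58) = -9.34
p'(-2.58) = -5.16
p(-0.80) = -15.36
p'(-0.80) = -1.60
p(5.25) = 11.56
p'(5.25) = 10.50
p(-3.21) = -5.70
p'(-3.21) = -6.42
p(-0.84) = -15.29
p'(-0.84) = -1.68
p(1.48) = -13.81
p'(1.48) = 2.96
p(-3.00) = -7.00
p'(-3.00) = -6.00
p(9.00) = 65.00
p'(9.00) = 18.00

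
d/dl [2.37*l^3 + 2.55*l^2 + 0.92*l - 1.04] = 7.11*l^2 + 5.1*l + 0.92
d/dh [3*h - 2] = 3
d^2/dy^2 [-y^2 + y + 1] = -2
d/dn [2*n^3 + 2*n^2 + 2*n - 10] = 6*n^2 + 4*n + 2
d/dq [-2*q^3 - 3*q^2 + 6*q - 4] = -6*q^2 - 6*q + 6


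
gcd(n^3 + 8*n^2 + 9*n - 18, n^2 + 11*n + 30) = n + 6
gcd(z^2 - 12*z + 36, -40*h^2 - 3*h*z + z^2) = 1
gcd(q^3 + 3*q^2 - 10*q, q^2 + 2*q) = q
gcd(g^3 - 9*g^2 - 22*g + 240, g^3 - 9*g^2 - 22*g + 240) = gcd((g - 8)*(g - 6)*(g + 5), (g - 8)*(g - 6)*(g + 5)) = g^3 - 9*g^2 - 22*g + 240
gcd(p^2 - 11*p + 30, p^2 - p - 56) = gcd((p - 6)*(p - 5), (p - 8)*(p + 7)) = 1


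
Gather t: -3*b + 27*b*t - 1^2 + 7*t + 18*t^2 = -3*b + 18*t^2 + t*(27*b + 7) - 1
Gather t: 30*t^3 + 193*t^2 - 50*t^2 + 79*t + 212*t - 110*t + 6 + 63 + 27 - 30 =30*t^3 + 143*t^2 + 181*t + 66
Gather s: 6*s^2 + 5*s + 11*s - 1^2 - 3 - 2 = 6*s^2 + 16*s - 6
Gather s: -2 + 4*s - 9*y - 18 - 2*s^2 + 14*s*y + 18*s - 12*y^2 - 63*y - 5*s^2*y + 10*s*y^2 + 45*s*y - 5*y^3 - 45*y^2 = s^2*(-5*y - 2) + s*(10*y^2 + 59*y + 22) - 5*y^3 - 57*y^2 - 72*y - 20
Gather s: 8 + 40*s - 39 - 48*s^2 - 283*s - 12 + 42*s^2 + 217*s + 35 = -6*s^2 - 26*s - 8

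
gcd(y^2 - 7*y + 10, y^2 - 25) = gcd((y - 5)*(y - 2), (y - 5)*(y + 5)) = y - 5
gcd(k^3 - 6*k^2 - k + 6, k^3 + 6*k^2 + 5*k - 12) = k - 1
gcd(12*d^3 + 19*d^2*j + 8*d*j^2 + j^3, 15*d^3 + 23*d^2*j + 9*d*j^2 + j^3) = 3*d^2 + 4*d*j + j^2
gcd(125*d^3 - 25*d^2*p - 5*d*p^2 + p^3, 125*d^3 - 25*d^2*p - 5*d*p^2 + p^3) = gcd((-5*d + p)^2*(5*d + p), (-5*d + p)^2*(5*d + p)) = 125*d^3 - 25*d^2*p - 5*d*p^2 + p^3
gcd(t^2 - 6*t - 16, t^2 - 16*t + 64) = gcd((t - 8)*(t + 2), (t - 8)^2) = t - 8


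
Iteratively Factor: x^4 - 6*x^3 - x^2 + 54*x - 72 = (x - 2)*(x^3 - 4*x^2 - 9*x + 36) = (x - 4)*(x - 2)*(x^2 - 9) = (x - 4)*(x - 2)*(x + 3)*(x - 3)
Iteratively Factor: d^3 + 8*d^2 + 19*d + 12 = (d + 3)*(d^2 + 5*d + 4) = (d + 1)*(d + 3)*(d + 4)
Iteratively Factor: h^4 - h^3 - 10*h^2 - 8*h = (h + 1)*(h^3 - 2*h^2 - 8*h) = (h - 4)*(h + 1)*(h^2 + 2*h) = (h - 4)*(h + 1)*(h + 2)*(h)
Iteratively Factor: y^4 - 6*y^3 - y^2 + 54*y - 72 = (y - 3)*(y^3 - 3*y^2 - 10*y + 24) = (y - 3)*(y + 3)*(y^2 - 6*y + 8) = (y - 3)*(y - 2)*(y + 3)*(y - 4)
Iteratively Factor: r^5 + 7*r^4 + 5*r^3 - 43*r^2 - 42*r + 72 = (r + 3)*(r^4 + 4*r^3 - 7*r^2 - 22*r + 24) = (r - 2)*(r + 3)*(r^3 + 6*r^2 + 5*r - 12) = (r - 2)*(r - 1)*(r + 3)*(r^2 + 7*r + 12) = (r - 2)*(r - 1)*(r + 3)^2*(r + 4)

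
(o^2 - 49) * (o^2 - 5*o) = o^4 - 5*o^3 - 49*o^2 + 245*o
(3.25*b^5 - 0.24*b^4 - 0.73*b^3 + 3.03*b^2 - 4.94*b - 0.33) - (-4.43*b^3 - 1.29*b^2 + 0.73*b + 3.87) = 3.25*b^5 - 0.24*b^4 + 3.7*b^3 + 4.32*b^2 - 5.67*b - 4.2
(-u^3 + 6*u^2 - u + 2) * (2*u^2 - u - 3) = -2*u^5 + 13*u^4 - 5*u^3 - 13*u^2 + u - 6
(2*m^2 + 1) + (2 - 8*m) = 2*m^2 - 8*m + 3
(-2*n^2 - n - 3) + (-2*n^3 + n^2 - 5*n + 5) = -2*n^3 - n^2 - 6*n + 2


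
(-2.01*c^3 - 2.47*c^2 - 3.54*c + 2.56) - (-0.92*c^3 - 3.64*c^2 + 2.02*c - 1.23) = -1.09*c^3 + 1.17*c^2 - 5.56*c + 3.79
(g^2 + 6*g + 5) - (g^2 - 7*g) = 13*g + 5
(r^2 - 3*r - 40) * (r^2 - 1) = r^4 - 3*r^3 - 41*r^2 + 3*r + 40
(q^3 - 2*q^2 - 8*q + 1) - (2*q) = q^3 - 2*q^2 - 10*q + 1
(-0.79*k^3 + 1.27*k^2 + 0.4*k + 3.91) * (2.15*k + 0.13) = -1.6985*k^4 + 2.6278*k^3 + 1.0251*k^2 + 8.4585*k + 0.5083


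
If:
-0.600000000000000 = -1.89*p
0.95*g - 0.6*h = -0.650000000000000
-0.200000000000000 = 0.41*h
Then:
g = -0.99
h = -0.49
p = 0.32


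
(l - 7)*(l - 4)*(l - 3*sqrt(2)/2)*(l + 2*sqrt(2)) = l^4 - 11*l^3 + sqrt(2)*l^3/2 - 11*sqrt(2)*l^2/2 + 22*l^2 + 14*sqrt(2)*l + 66*l - 168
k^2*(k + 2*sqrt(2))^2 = k^4 + 4*sqrt(2)*k^3 + 8*k^2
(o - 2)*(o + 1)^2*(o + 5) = o^4 + 5*o^3 - 3*o^2 - 17*o - 10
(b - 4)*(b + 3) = b^2 - b - 12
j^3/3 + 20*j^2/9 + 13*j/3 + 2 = (j/3 + 1)*(j + 2/3)*(j + 3)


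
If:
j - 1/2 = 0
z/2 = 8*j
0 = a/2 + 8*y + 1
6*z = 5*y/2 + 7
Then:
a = -1322/5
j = 1/2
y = 82/5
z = 8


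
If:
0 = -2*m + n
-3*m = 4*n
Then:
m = 0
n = 0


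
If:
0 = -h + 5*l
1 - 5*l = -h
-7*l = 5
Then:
No Solution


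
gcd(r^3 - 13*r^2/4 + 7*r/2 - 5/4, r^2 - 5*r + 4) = r - 1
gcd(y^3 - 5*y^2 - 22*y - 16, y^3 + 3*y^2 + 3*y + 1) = y + 1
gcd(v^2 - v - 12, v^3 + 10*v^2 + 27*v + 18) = v + 3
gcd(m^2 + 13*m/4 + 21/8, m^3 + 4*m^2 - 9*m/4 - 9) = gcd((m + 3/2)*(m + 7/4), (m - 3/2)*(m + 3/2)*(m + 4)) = m + 3/2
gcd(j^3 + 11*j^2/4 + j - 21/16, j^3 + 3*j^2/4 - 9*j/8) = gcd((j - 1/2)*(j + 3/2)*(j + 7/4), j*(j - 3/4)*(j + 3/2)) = j + 3/2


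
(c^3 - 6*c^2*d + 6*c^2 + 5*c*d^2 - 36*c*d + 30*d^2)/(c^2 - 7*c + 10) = (c^3 - 6*c^2*d + 6*c^2 + 5*c*d^2 - 36*c*d + 30*d^2)/(c^2 - 7*c + 10)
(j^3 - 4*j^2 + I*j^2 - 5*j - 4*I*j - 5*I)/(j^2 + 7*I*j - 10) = (j^3 + j^2*(-4 + I) - j*(5 + 4*I) - 5*I)/(j^2 + 7*I*j - 10)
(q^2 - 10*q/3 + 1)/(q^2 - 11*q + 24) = (q - 1/3)/(q - 8)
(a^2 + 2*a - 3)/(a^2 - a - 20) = (-a^2 - 2*a + 3)/(-a^2 + a + 20)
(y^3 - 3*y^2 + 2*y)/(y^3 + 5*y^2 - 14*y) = (y - 1)/(y + 7)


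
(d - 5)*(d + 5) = d^2 - 25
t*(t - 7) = t^2 - 7*t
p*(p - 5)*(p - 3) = p^3 - 8*p^2 + 15*p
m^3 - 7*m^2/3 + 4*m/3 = m*(m - 4/3)*(m - 1)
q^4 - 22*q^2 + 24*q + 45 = (q - 3)^2*(q + 1)*(q + 5)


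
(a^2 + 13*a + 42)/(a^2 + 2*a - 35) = (a + 6)/(a - 5)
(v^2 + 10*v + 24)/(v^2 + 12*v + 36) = (v + 4)/(v + 6)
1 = 1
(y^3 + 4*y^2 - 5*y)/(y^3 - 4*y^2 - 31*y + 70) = y*(y - 1)/(y^2 - 9*y + 14)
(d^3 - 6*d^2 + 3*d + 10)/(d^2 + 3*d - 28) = (d^3 - 6*d^2 + 3*d + 10)/(d^2 + 3*d - 28)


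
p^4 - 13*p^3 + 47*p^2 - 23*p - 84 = (p - 7)*(p - 4)*(p - 3)*(p + 1)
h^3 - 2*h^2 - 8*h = h*(h - 4)*(h + 2)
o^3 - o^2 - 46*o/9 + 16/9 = (o - 8/3)*(o - 1/3)*(o + 2)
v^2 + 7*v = v*(v + 7)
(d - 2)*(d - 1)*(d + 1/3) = d^3 - 8*d^2/3 + d + 2/3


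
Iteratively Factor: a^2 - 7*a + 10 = (a - 5)*(a - 2)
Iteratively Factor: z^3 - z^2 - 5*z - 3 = (z + 1)*(z^2 - 2*z - 3) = (z + 1)^2*(z - 3)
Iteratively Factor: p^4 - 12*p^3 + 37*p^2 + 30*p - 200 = (p - 5)*(p^3 - 7*p^2 + 2*p + 40) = (p - 5)*(p - 4)*(p^2 - 3*p - 10) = (p - 5)*(p - 4)*(p + 2)*(p - 5)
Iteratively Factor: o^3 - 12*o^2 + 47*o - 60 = (o - 3)*(o^2 - 9*o + 20) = (o - 5)*(o - 3)*(o - 4)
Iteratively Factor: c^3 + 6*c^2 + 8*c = (c)*(c^2 + 6*c + 8) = c*(c + 2)*(c + 4)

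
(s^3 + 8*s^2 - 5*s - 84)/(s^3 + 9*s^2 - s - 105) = (s + 4)/(s + 5)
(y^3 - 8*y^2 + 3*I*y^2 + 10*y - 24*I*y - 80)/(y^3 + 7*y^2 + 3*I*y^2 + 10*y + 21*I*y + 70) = (y - 8)/(y + 7)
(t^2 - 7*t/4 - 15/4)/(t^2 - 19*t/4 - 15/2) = (t - 3)/(t - 6)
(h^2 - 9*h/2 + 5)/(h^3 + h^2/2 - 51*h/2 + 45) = (h - 2)/(h^2 + 3*h - 18)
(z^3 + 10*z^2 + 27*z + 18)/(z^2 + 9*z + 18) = z + 1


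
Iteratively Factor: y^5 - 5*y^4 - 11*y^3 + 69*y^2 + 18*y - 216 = (y - 3)*(y^4 - 2*y^3 - 17*y^2 + 18*y + 72) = (y - 3)*(y + 2)*(y^3 - 4*y^2 - 9*y + 36) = (y - 3)*(y + 2)*(y + 3)*(y^2 - 7*y + 12) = (y - 4)*(y - 3)*(y + 2)*(y + 3)*(y - 3)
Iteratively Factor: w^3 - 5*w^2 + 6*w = (w)*(w^2 - 5*w + 6) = w*(w - 3)*(w - 2)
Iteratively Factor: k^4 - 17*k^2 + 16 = (k + 1)*(k^3 - k^2 - 16*k + 16) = (k - 4)*(k + 1)*(k^2 + 3*k - 4) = (k - 4)*(k - 1)*(k + 1)*(k + 4)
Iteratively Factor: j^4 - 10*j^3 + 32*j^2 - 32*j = (j)*(j^3 - 10*j^2 + 32*j - 32) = j*(j - 4)*(j^2 - 6*j + 8) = j*(j - 4)^2*(j - 2)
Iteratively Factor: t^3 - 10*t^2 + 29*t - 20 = (t - 4)*(t^2 - 6*t + 5) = (t - 5)*(t - 4)*(t - 1)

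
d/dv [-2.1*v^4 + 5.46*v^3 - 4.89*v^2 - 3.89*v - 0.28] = -8.4*v^3 + 16.38*v^2 - 9.78*v - 3.89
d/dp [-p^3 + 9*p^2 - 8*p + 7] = -3*p^2 + 18*p - 8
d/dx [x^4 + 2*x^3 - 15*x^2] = 2*x*(2*x^2 + 3*x - 15)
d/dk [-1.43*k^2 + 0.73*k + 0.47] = 0.73 - 2.86*k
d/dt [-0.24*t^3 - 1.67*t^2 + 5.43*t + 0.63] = -0.72*t^2 - 3.34*t + 5.43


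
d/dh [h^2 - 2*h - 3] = 2*h - 2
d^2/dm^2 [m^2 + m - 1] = 2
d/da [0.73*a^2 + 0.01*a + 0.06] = 1.46*a + 0.01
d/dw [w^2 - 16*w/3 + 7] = 2*w - 16/3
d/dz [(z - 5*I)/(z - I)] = 4*I/(z - I)^2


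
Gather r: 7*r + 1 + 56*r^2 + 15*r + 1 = 56*r^2 + 22*r + 2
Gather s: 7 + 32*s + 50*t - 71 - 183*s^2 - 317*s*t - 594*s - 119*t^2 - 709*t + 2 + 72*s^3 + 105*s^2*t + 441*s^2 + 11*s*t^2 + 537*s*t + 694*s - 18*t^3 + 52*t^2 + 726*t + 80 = 72*s^3 + s^2*(105*t + 258) + s*(11*t^2 + 220*t + 132) - 18*t^3 - 67*t^2 + 67*t + 18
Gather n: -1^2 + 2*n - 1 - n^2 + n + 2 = -n^2 + 3*n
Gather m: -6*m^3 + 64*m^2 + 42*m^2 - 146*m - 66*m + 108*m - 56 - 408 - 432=-6*m^3 + 106*m^2 - 104*m - 896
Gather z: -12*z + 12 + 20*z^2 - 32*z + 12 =20*z^2 - 44*z + 24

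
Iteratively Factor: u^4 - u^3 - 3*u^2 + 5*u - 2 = (u + 2)*(u^3 - 3*u^2 + 3*u - 1) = (u - 1)*(u + 2)*(u^2 - 2*u + 1) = (u - 1)^2*(u + 2)*(u - 1)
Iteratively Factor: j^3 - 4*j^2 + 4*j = (j - 2)*(j^2 - 2*j) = j*(j - 2)*(j - 2)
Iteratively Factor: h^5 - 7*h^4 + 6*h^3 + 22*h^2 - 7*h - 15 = (h + 1)*(h^4 - 8*h^3 + 14*h^2 + 8*h - 15) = (h - 5)*(h + 1)*(h^3 - 3*h^2 - h + 3) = (h - 5)*(h - 3)*(h + 1)*(h^2 - 1) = (h - 5)*(h - 3)*(h + 1)^2*(h - 1)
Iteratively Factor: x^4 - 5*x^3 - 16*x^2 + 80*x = (x - 5)*(x^3 - 16*x) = x*(x - 5)*(x^2 - 16) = x*(x - 5)*(x + 4)*(x - 4)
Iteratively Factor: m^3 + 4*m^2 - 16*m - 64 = (m + 4)*(m^2 - 16) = (m + 4)^2*(m - 4)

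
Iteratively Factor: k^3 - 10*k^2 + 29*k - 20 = (k - 1)*(k^2 - 9*k + 20) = (k - 5)*(k - 1)*(k - 4)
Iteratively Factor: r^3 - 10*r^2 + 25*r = (r - 5)*(r^2 - 5*r) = (r - 5)^2*(r)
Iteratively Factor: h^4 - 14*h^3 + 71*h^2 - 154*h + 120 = (h - 2)*(h^3 - 12*h^2 + 47*h - 60) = (h - 3)*(h - 2)*(h^2 - 9*h + 20) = (h - 4)*(h - 3)*(h - 2)*(h - 5)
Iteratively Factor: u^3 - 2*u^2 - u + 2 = (u - 2)*(u^2 - 1) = (u - 2)*(u + 1)*(u - 1)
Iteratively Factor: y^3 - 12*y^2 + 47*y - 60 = (y - 5)*(y^2 - 7*y + 12) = (y - 5)*(y - 4)*(y - 3)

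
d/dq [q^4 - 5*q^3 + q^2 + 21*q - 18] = 4*q^3 - 15*q^2 + 2*q + 21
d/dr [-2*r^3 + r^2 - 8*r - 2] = -6*r^2 + 2*r - 8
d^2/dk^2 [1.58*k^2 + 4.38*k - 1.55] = 3.16000000000000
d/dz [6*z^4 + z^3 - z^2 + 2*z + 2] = 24*z^3 + 3*z^2 - 2*z + 2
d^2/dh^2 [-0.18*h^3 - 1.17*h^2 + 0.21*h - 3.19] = -1.08*h - 2.34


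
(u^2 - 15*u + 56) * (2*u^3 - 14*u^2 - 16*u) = 2*u^5 - 44*u^4 + 306*u^3 - 544*u^2 - 896*u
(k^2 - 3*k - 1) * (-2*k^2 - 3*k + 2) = -2*k^4 + 3*k^3 + 13*k^2 - 3*k - 2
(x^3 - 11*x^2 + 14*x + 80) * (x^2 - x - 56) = x^5 - 12*x^4 - 31*x^3 + 682*x^2 - 864*x - 4480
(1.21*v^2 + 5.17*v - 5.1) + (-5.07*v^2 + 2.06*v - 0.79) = -3.86*v^2 + 7.23*v - 5.89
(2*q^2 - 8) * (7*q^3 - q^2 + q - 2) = 14*q^5 - 2*q^4 - 54*q^3 + 4*q^2 - 8*q + 16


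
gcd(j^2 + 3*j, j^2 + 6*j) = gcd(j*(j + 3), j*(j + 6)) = j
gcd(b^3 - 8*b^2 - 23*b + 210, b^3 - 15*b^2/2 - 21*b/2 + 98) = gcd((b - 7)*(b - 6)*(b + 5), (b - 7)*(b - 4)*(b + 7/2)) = b - 7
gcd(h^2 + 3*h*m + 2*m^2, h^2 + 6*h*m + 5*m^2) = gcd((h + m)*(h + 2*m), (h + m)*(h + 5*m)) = h + m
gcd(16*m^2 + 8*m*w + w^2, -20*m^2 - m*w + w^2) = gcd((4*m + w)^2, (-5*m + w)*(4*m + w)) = 4*m + w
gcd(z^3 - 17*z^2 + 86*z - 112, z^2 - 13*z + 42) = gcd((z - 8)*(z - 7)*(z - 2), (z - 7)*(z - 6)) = z - 7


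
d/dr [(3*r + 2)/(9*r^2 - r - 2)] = (27*r^2 - 3*r - (3*r + 2)*(18*r - 1) - 6)/(-9*r^2 + r + 2)^2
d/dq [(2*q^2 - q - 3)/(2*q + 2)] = 1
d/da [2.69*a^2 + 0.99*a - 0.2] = 5.38*a + 0.99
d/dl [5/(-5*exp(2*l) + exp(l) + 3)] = (50*exp(l) - 5)*exp(l)/(-5*exp(2*l) + exp(l) + 3)^2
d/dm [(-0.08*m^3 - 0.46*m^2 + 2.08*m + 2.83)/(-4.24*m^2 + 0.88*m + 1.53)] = (0.3392*m^4 - 0.1408*m^3 + 8.0472*m^2 + 22.5908*m + 0.692)/(17.9776*m^4 - 7.4624*m^3 - 12.2*m^2 + 2.6928*m + 2.3409)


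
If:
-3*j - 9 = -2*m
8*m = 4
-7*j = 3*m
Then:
No Solution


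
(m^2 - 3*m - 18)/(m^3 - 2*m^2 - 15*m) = (m - 6)/(m*(m - 5))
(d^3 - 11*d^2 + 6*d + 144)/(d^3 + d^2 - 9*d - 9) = (d^2 - 14*d + 48)/(d^2 - 2*d - 3)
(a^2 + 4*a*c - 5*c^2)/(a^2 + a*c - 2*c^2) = (a + 5*c)/(a + 2*c)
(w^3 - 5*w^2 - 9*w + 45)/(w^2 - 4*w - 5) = (w^2 - 9)/(w + 1)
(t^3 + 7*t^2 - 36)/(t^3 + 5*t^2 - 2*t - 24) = (t + 6)/(t + 4)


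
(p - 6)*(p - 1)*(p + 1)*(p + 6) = p^4 - 37*p^2 + 36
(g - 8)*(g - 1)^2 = g^3 - 10*g^2 + 17*g - 8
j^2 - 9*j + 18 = (j - 6)*(j - 3)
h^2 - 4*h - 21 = (h - 7)*(h + 3)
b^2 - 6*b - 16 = (b - 8)*(b + 2)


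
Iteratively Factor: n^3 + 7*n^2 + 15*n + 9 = (n + 1)*(n^2 + 6*n + 9) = (n + 1)*(n + 3)*(n + 3)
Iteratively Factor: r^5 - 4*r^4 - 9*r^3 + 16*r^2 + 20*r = (r - 2)*(r^4 - 2*r^3 - 13*r^2 - 10*r) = (r - 2)*(r + 1)*(r^3 - 3*r^2 - 10*r) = (r - 5)*(r - 2)*(r + 1)*(r^2 + 2*r) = r*(r - 5)*(r - 2)*(r + 1)*(r + 2)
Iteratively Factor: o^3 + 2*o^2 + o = (o + 1)*(o^2 + o) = o*(o + 1)*(o + 1)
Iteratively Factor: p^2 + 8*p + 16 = (p + 4)*(p + 4)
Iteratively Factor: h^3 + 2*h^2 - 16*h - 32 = (h + 2)*(h^2 - 16) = (h - 4)*(h + 2)*(h + 4)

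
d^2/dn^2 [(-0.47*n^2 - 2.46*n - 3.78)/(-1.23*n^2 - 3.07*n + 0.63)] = (-8.88178419700125e-16*n^4 + 3.893934*n^3 + 36.49779*n^2 + 97.079472*n + 86.999346)/(1.860867*n^6 + 13.933809*n^5 + 31.9185*n^4 + 14.660785*n^3 - 16.3485*n^2 + 3.655449*n - 0.250047)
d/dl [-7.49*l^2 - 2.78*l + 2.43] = -14.98*l - 2.78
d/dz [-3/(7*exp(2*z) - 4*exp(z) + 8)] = (42*exp(z) - 12)*exp(z)/(7*exp(2*z) - 4*exp(z) + 8)^2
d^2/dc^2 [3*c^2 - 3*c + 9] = 6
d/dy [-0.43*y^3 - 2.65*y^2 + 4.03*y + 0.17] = -1.29*y^2 - 5.3*y + 4.03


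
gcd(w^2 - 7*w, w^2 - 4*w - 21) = w - 7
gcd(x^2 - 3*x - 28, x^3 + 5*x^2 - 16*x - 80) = x + 4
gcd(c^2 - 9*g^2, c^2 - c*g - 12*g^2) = c + 3*g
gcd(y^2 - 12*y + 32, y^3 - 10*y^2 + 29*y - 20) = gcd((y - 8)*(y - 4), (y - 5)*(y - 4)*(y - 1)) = y - 4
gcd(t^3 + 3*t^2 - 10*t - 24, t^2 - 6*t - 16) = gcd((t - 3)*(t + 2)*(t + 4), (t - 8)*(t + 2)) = t + 2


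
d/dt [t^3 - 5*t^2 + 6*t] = 3*t^2 - 10*t + 6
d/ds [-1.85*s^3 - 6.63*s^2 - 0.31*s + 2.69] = -5.55*s^2 - 13.26*s - 0.31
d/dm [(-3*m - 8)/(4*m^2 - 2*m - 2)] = (6*m^2 + 32*m - 5)/(2*(4*m^4 - 4*m^3 - 3*m^2 + 2*m + 1))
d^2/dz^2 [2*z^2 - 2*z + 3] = 4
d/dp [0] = 0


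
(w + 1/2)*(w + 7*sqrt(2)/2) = w^2 + w/2 + 7*sqrt(2)*w/2 + 7*sqrt(2)/4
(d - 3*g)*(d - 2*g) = d^2 - 5*d*g + 6*g^2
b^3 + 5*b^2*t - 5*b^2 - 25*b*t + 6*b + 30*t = (b - 3)*(b - 2)*(b + 5*t)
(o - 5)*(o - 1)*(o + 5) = o^3 - o^2 - 25*o + 25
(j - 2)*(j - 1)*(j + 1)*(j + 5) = j^4 + 3*j^3 - 11*j^2 - 3*j + 10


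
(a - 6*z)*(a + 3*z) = a^2 - 3*a*z - 18*z^2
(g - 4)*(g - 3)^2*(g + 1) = g^4 - 9*g^3 + 23*g^2 - 3*g - 36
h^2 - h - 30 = (h - 6)*(h + 5)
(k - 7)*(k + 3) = k^2 - 4*k - 21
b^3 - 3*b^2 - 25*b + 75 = (b - 5)*(b - 3)*(b + 5)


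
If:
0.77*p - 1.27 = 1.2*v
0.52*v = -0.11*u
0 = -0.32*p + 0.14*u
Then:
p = 0.94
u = 2.15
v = -0.45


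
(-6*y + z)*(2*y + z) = -12*y^2 - 4*y*z + z^2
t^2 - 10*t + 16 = (t - 8)*(t - 2)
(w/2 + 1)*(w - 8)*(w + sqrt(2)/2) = w^3/2 - 3*w^2 + sqrt(2)*w^2/4 - 8*w - 3*sqrt(2)*w/2 - 4*sqrt(2)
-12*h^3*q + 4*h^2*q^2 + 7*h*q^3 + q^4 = q*(-h + q)*(2*h + q)*(6*h + q)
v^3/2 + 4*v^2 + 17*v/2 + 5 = (v/2 + 1)*(v + 1)*(v + 5)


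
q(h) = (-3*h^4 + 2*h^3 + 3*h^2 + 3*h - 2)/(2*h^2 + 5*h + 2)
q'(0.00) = 4.00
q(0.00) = -1.00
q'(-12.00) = 40.56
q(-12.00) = -283.78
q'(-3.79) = 9.98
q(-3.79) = -59.27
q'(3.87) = -7.38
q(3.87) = -9.79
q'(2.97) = -4.88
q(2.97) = -4.28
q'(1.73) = -1.66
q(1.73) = -0.26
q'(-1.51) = -72.98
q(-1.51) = 22.40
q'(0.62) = 0.82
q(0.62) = 0.18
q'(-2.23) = -366.28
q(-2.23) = -113.27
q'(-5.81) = 20.84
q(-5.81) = -92.16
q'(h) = (-4*h - 5)*(-3*h^4 + 2*h^3 + 3*h^2 + 3*h - 2)/(2*h^2 + 5*h + 2)^2 + (-12*h^3 + 6*h^2 + 6*h + 3)/(2*h^2 + 5*h + 2) = (-12*h^5 - 41*h^4 - 4*h^3 + 21*h^2 + 20*h + 16)/(4*h^4 + 20*h^3 + 33*h^2 + 20*h + 4)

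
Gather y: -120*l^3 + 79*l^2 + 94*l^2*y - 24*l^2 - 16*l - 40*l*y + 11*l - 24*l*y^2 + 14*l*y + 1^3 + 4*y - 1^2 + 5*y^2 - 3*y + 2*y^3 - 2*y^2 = -120*l^3 + 55*l^2 - 5*l + 2*y^3 + y^2*(3 - 24*l) + y*(94*l^2 - 26*l + 1)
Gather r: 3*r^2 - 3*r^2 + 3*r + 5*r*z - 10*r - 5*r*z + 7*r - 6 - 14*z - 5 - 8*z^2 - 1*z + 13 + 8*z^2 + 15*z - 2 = 0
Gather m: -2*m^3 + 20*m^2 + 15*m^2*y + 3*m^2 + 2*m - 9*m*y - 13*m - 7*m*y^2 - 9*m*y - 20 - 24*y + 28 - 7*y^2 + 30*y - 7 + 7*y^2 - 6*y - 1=-2*m^3 + m^2*(15*y + 23) + m*(-7*y^2 - 18*y - 11)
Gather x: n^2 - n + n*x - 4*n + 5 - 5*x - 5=n^2 - 5*n + x*(n - 5)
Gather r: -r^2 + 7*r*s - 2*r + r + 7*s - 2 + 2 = -r^2 + r*(7*s - 1) + 7*s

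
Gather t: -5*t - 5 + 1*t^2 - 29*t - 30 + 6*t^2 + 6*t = 7*t^2 - 28*t - 35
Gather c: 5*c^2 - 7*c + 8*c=5*c^2 + c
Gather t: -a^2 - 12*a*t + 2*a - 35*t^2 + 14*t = -a^2 + 2*a - 35*t^2 + t*(14 - 12*a)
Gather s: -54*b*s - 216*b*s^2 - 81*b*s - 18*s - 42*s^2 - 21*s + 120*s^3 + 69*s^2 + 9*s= 120*s^3 + s^2*(27 - 216*b) + s*(-135*b - 30)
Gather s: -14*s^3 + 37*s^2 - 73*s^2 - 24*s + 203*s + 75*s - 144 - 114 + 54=-14*s^3 - 36*s^2 + 254*s - 204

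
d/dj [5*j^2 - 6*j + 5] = 10*j - 6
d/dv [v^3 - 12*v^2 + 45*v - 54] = 3*v^2 - 24*v + 45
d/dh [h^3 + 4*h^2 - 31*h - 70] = 3*h^2 + 8*h - 31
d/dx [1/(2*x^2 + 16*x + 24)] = (-x - 4)/(x^2 + 8*x + 12)^2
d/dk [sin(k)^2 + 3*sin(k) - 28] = (2*sin(k) + 3)*cos(k)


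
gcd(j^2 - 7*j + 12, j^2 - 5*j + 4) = j - 4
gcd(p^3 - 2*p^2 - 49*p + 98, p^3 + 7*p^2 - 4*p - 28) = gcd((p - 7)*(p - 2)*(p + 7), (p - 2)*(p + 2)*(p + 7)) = p^2 + 5*p - 14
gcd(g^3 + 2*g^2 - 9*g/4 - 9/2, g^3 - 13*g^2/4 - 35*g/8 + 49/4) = g + 2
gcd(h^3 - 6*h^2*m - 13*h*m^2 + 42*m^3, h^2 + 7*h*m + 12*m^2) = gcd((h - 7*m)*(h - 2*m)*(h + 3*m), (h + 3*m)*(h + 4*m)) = h + 3*m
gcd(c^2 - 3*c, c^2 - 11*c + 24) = c - 3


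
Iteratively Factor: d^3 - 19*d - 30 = (d + 2)*(d^2 - 2*d - 15) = (d - 5)*(d + 2)*(d + 3)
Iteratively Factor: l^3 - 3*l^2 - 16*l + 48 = (l + 4)*(l^2 - 7*l + 12) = (l - 3)*(l + 4)*(l - 4)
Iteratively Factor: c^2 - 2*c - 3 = (c + 1)*(c - 3)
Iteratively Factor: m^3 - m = (m + 1)*(m^2 - m) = (m - 1)*(m + 1)*(m)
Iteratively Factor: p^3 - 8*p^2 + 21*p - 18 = (p - 2)*(p^2 - 6*p + 9) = (p - 3)*(p - 2)*(p - 3)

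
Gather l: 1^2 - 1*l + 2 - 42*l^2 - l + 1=-42*l^2 - 2*l + 4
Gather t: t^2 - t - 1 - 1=t^2 - t - 2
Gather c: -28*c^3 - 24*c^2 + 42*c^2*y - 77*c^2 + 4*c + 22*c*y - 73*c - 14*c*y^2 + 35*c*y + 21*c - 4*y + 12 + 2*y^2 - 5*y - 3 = -28*c^3 + c^2*(42*y - 101) + c*(-14*y^2 + 57*y - 48) + 2*y^2 - 9*y + 9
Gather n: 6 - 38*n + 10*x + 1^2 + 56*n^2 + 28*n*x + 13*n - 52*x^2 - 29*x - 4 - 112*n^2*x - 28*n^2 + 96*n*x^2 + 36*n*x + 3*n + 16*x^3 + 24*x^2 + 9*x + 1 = n^2*(28 - 112*x) + n*(96*x^2 + 64*x - 22) + 16*x^3 - 28*x^2 - 10*x + 4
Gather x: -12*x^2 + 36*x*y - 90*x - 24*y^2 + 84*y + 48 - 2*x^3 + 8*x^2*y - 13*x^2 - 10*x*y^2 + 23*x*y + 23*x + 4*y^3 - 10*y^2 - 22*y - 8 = -2*x^3 + x^2*(8*y - 25) + x*(-10*y^2 + 59*y - 67) + 4*y^3 - 34*y^2 + 62*y + 40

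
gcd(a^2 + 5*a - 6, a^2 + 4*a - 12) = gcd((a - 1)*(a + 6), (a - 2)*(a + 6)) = a + 6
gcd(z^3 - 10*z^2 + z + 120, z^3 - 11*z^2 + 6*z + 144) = z^2 - 5*z - 24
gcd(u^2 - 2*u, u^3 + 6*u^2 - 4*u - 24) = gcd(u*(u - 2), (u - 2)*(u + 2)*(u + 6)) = u - 2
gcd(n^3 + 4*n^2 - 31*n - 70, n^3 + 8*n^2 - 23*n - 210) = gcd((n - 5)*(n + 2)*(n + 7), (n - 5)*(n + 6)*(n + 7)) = n^2 + 2*n - 35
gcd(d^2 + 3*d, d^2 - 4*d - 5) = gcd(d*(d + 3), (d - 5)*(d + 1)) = 1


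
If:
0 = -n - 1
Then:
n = -1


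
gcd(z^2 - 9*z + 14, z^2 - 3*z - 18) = 1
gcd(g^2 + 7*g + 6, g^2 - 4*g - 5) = g + 1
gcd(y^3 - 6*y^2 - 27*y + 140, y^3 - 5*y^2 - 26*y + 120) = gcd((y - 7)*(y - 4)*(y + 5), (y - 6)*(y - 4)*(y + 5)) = y^2 + y - 20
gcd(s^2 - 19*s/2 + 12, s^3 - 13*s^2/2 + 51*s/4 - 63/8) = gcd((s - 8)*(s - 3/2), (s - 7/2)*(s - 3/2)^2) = s - 3/2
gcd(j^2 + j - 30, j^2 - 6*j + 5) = j - 5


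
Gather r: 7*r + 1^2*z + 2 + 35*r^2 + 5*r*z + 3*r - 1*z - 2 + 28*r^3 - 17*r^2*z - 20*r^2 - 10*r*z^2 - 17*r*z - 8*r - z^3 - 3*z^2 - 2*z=28*r^3 + r^2*(15 - 17*z) + r*(-10*z^2 - 12*z + 2) - z^3 - 3*z^2 - 2*z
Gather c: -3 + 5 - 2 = 0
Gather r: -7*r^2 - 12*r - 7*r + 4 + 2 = -7*r^2 - 19*r + 6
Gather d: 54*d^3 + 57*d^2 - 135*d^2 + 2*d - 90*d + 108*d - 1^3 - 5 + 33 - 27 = 54*d^3 - 78*d^2 + 20*d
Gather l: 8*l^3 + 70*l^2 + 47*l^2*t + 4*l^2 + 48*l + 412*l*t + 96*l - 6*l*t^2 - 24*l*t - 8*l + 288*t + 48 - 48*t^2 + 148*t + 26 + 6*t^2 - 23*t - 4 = 8*l^3 + l^2*(47*t + 74) + l*(-6*t^2 + 388*t + 136) - 42*t^2 + 413*t + 70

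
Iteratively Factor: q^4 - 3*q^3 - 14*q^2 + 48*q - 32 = (q + 4)*(q^3 - 7*q^2 + 14*q - 8) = (q - 2)*(q + 4)*(q^2 - 5*q + 4) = (q - 2)*(q - 1)*(q + 4)*(q - 4)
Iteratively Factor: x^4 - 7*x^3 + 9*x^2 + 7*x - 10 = (x + 1)*(x^3 - 8*x^2 + 17*x - 10) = (x - 1)*(x + 1)*(x^2 - 7*x + 10) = (x - 5)*(x - 1)*(x + 1)*(x - 2)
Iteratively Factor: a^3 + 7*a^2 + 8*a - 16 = (a + 4)*(a^2 + 3*a - 4) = (a + 4)^2*(a - 1)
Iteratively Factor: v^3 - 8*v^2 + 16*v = (v - 4)*(v^2 - 4*v) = (v - 4)^2*(v)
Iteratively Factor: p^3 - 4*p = (p + 2)*(p^2 - 2*p) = p*(p + 2)*(p - 2)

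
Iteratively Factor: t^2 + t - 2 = (t + 2)*(t - 1)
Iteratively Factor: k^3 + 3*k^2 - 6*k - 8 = (k + 1)*(k^2 + 2*k - 8) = (k + 1)*(k + 4)*(k - 2)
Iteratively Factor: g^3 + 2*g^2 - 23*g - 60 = (g - 5)*(g^2 + 7*g + 12) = (g - 5)*(g + 3)*(g + 4)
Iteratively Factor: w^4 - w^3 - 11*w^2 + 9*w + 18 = (w - 3)*(w^3 + 2*w^2 - 5*w - 6) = (w - 3)*(w + 1)*(w^2 + w - 6) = (w - 3)*(w + 1)*(w + 3)*(w - 2)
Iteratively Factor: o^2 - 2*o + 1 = (o - 1)*(o - 1)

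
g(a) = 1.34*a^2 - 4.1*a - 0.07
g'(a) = 2.68*a - 4.1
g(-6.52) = 83.63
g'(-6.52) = -21.57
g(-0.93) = 4.90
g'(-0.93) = -6.59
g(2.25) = -2.51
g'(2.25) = 1.93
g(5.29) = 15.74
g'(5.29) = 10.08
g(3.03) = -0.19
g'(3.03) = 4.02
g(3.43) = 1.63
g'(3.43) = 5.09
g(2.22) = -2.57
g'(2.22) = 1.85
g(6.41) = 28.71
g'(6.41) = 13.08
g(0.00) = -0.07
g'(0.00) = -4.10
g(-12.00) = 242.09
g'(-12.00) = -36.26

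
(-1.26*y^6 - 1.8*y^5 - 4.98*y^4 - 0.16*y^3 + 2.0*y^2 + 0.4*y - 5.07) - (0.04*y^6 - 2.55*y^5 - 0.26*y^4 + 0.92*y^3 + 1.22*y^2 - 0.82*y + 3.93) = -1.3*y^6 + 0.75*y^5 - 4.72*y^4 - 1.08*y^3 + 0.78*y^2 + 1.22*y - 9.0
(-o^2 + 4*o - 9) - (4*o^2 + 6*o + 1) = -5*o^2 - 2*o - 10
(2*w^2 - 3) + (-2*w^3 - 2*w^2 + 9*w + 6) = -2*w^3 + 9*w + 3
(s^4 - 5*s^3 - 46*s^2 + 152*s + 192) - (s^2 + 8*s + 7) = s^4 - 5*s^3 - 47*s^2 + 144*s + 185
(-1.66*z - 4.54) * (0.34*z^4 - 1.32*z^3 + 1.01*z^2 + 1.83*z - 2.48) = -0.5644*z^5 + 0.6476*z^4 + 4.3162*z^3 - 7.6232*z^2 - 4.1914*z + 11.2592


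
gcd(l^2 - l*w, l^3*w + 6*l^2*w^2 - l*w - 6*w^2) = 1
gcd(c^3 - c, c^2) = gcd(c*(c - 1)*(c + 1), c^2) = c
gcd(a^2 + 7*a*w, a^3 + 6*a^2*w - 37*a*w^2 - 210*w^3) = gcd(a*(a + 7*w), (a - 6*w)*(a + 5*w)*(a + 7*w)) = a + 7*w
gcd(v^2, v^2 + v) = v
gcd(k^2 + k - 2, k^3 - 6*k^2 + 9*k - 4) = k - 1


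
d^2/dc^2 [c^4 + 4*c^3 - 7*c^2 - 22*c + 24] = 12*c^2 + 24*c - 14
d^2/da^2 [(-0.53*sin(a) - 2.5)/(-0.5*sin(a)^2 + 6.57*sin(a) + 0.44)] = (-0.1325*sin(a)^5 - 4.24105*sin(a)^4 + 24.2029*sin(a)^3 - 104.830126*sin(a)^2 - 41.451008*sin(a) + 213.860252)/(0.125*sin(a)^6 - 4.9275*sin(a)^5 + 64.41735*sin(a)^4 - 274.920993*sin(a)^3 - 56.687268*sin(a)^2 - 3.815856*sin(a) - 0.085184)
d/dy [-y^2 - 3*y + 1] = -2*y - 3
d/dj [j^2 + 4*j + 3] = 2*j + 4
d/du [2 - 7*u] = -7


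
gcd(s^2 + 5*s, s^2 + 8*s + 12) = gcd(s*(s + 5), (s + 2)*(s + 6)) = 1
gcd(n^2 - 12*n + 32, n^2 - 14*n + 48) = n - 8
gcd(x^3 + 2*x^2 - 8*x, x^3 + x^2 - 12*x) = x^2 + 4*x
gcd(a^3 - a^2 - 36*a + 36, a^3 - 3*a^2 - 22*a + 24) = a^2 - 7*a + 6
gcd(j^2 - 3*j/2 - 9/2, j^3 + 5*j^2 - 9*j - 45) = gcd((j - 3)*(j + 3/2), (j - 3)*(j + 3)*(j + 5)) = j - 3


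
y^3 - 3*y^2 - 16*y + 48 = (y - 4)*(y - 3)*(y + 4)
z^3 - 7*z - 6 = (z - 3)*(z + 1)*(z + 2)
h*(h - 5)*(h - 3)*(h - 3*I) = h^4 - 8*h^3 - 3*I*h^3 + 15*h^2 + 24*I*h^2 - 45*I*h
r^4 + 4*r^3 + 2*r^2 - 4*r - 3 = (r - 1)*(r + 1)^2*(r + 3)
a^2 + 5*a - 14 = (a - 2)*(a + 7)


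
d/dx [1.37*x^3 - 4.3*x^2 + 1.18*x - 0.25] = 4.11*x^2 - 8.6*x + 1.18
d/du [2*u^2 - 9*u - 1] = 4*u - 9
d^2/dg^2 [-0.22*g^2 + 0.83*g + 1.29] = -0.440000000000000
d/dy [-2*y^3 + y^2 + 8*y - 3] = -6*y^2 + 2*y + 8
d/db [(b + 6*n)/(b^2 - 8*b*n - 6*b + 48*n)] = (b^2 - 8*b*n - 6*b + 48*n + 2*(b + 6*n)*(-b + 4*n + 3))/(b^2 - 8*b*n - 6*b + 48*n)^2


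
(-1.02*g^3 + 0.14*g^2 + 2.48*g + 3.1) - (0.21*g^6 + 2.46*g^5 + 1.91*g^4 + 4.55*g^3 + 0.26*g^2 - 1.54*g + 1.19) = -0.21*g^6 - 2.46*g^5 - 1.91*g^4 - 5.57*g^3 - 0.12*g^2 + 4.02*g + 1.91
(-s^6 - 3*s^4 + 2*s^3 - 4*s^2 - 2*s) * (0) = 0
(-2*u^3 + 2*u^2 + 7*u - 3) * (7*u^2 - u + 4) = -14*u^5 + 16*u^4 + 39*u^3 - 20*u^2 + 31*u - 12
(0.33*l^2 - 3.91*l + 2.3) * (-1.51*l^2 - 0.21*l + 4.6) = -0.4983*l^4 + 5.8348*l^3 - 1.1339*l^2 - 18.469*l + 10.58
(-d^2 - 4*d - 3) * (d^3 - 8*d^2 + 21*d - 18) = -d^5 + 4*d^4 + 8*d^3 - 42*d^2 + 9*d + 54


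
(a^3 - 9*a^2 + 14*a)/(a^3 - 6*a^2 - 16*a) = (-a^2 + 9*a - 14)/(-a^2 + 6*a + 16)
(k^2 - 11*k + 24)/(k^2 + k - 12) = (k - 8)/(k + 4)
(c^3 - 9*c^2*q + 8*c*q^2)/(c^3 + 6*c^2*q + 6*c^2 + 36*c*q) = (c^2 - 9*c*q + 8*q^2)/(c^2 + 6*c*q + 6*c + 36*q)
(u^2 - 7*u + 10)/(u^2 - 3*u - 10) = (u - 2)/(u + 2)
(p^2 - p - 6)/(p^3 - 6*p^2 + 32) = (p - 3)/(p^2 - 8*p + 16)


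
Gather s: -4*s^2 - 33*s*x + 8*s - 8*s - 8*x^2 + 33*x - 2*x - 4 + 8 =-4*s^2 - 33*s*x - 8*x^2 + 31*x + 4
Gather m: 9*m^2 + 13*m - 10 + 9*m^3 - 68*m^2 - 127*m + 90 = 9*m^3 - 59*m^2 - 114*m + 80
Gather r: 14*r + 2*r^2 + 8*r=2*r^2 + 22*r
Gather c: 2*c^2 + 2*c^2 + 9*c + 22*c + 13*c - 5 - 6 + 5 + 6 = 4*c^2 + 44*c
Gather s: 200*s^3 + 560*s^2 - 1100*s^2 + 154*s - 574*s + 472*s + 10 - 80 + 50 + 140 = 200*s^3 - 540*s^2 + 52*s + 120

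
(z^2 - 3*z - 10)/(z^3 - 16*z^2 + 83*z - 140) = (z + 2)/(z^2 - 11*z + 28)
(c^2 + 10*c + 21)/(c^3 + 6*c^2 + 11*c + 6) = (c + 7)/(c^2 + 3*c + 2)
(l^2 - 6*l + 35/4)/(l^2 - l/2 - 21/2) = (l - 5/2)/(l + 3)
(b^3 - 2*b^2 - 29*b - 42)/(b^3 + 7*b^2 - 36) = (b^2 - 5*b - 14)/(b^2 + 4*b - 12)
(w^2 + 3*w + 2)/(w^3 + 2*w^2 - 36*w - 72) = (w + 1)/(w^2 - 36)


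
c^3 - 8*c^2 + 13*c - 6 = (c - 6)*(c - 1)^2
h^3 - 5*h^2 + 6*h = h*(h - 3)*(h - 2)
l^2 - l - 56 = (l - 8)*(l + 7)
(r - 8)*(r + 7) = r^2 - r - 56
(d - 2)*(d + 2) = d^2 - 4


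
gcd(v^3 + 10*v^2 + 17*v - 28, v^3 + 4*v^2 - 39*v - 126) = v + 7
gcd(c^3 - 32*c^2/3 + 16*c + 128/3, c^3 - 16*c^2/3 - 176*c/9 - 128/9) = c^2 - 20*c/3 - 32/3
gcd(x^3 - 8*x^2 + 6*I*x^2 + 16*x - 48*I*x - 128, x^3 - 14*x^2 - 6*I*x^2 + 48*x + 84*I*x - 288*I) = x - 8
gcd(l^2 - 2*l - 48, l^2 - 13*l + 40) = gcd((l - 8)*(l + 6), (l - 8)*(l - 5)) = l - 8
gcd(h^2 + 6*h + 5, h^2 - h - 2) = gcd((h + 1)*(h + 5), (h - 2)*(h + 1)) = h + 1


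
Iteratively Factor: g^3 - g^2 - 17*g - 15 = (g - 5)*(g^2 + 4*g + 3) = (g - 5)*(g + 1)*(g + 3)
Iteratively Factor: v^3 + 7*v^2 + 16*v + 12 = (v + 2)*(v^2 + 5*v + 6) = (v + 2)*(v + 3)*(v + 2)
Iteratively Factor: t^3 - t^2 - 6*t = (t + 2)*(t^2 - 3*t) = t*(t + 2)*(t - 3)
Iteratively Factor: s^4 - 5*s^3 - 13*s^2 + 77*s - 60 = (s + 4)*(s^3 - 9*s^2 + 23*s - 15) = (s - 5)*(s + 4)*(s^2 - 4*s + 3) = (s - 5)*(s - 3)*(s + 4)*(s - 1)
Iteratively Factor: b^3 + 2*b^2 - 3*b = (b)*(b^2 + 2*b - 3) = b*(b - 1)*(b + 3)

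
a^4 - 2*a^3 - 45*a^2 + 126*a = a*(a - 6)*(a - 3)*(a + 7)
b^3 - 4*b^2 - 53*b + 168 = (b - 8)*(b - 3)*(b + 7)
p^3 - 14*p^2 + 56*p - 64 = (p - 8)*(p - 4)*(p - 2)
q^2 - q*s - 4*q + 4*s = (q - 4)*(q - s)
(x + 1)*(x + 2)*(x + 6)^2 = x^4 + 15*x^3 + 74*x^2 + 132*x + 72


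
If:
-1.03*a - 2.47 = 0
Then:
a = -2.40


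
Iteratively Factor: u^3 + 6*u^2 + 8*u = (u + 2)*(u^2 + 4*u) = u*(u + 2)*(u + 4)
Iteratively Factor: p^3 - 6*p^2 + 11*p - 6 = (p - 3)*(p^2 - 3*p + 2) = (p - 3)*(p - 2)*(p - 1)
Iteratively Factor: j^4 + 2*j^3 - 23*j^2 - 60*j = (j + 3)*(j^3 - j^2 - 20*j) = (j - 5)*(j + 3)*(j^2 + 4*j) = (j - 5)*(j + 3)*(j + 4)*(j)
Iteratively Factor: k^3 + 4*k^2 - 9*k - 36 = (k + 4)*(k^2 - 9) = (k - 3)*(k + 4)*(k + 3)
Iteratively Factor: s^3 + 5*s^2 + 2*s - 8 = (s - 1)*(s^2 + 6*s + 8) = (s - 1)*(s + 2)*(s + 4)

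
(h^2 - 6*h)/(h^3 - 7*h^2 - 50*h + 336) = h/(h^2 - h - 56)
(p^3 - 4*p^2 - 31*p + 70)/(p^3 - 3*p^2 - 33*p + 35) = (p - 2)/(p - 1)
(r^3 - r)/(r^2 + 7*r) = (r^2 - 1)/(r + 7)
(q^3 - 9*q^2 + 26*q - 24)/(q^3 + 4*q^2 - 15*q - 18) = (q^2 - 6*q + 8)/(q^2 + 7*q + 6)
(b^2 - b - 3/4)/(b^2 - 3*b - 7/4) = (2*b - 3)/(2*b - 7)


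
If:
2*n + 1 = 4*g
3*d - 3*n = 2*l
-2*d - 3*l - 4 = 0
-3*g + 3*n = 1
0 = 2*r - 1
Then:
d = 5/26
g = 5/6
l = -19/13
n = 7/6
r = 1/2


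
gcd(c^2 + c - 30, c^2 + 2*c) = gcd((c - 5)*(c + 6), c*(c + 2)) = 1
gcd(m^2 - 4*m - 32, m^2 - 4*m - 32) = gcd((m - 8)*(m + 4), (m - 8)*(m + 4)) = m^2 - 4*m - 32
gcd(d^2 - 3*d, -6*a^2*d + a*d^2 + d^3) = d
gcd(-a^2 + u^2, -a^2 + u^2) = -a^2 + u^2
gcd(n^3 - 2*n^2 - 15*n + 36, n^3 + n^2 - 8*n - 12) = n - 3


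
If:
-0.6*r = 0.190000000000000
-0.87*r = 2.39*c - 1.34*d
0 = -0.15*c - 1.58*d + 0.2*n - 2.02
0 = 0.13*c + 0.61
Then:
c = -4.69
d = -8.57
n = -61.16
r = -0.32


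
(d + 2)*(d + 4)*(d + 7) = d^3 + 13*d^2 + 50*d + 56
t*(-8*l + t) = -8*l*t + t^2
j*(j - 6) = j^2 - 6*j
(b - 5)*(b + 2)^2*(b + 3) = b^4 + 2*b^3 - 19*b^2 - 68*b - 60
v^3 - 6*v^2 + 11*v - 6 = (v - 3)*(v - 2)*(v - 1)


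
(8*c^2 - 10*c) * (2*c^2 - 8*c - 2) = 16*c^4 - 84*c^3 + 64*c^2 + 20*c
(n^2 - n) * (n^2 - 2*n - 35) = n^4 - 3*n^3 - 33*n^2 + 35*n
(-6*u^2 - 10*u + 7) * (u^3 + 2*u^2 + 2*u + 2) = -6*u^5 - 22*u^4 - 25*u^3 - 18*u^2 - 6*u + 14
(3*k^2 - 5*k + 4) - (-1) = 3*k^2 - 5*k + 5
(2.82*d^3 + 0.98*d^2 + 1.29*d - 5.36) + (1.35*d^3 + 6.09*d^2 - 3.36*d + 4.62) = 4.17*d^3 + 7.07*d^2 - 2.07*d - 0.74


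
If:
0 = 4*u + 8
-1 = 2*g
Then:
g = -1/2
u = -2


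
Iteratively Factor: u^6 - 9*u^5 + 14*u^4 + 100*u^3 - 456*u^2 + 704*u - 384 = (u - 2)*(u^5 - 7*u^4 + 100*u^2 - 256*u + 192) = (u - 2)*(u + 4)*(u^4 - 11*u^3 + 44*u^2 - 76*u + 48) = (u - 2)^2*(u + 4)*(u^3 - 9*u^2 + 26*u - 24) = (u - 4)*(u - 2)^2*(u + 4)*(u^2 - 5*u + 6) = (u - 4)*(u - 2)^3*(u + 4)*(u - 3)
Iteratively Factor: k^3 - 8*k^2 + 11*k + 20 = (k - 4)*(k^2 - 4*k - 5) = (k - 5)*(k - 4)*(k + 1)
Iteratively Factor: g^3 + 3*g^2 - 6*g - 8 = (g + 1)*(g^2 + 2*g - 8) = (g - 2)*(g + 1)*(g + 4)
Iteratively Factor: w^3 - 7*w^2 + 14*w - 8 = (w - 4)*(w^2 - 3*w + 2) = (w - 4)*(w - 1)*(w - 2)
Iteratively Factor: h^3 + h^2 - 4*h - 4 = (h + 2)*(h^2 - h - 2) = (h + 1)*(h + 2)*(h - 2)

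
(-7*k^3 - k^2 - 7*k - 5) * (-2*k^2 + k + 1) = 14*k^5 - 5*k^4 + 6*k^3 + 2*k^2 - 12*k - 5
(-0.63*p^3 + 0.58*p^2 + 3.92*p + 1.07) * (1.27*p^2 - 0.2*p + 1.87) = -0.8001*p^5 + 0.8626*p^4 + 3.6843*p^3 + 1.6595*p^2 + 7.1164*p + 2.0009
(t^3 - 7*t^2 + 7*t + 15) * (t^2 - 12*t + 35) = t^5 - 19*t^4 + 126*t^3 - 314*t^2 + 65*t + 525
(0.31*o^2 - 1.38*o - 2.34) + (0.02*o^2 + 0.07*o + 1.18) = 0.33*o^2 - 1.31*o - 1.16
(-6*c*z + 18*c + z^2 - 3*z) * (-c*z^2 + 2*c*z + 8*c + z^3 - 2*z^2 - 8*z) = 6*c^2*z^3 - 30*c^2*z^2 - 12*c^2*z + 144*c^2 - 7*c*z^4 + 35*c*z^3 + 14*c*z^2 - 168*c*z + z^5 - 5*z^4 - 2*z^3 + 24*z^2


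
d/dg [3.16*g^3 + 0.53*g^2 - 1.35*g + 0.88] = 9.48*g^2 + 1.06*g - 1.35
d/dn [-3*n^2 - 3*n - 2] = -6*n - 3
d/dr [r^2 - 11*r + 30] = 2*r - 11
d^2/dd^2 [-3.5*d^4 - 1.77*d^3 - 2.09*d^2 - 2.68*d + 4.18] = -42.0*d^2 - 10.62*d - 4.18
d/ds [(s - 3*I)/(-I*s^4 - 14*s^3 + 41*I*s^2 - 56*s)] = (-3*I*s^4 - 40*s^3 + 167*I*s^2 + 246*s + 168*I)/(s^2*(s^6 - 28*I*s^5 - 278*s^4 + 1036*I*s^3 + 113*s^2 + 4592*I*s - 3136))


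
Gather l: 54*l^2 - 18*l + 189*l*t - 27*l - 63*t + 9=54*l^2 + l*(189*t - 45) - 63*t + 9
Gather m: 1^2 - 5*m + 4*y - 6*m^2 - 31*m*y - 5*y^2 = -6*m^2 + m*(-31*y - 5) - 5*y^2 + 4*y + 1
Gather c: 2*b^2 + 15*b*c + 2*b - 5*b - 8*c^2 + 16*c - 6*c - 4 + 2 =2*b^2 - 3*b - 8*c^2 + c*(15*b + 10) - 2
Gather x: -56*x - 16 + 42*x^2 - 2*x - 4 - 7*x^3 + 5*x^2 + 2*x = -7*x^3 + 47*x^2 - 56*x - 20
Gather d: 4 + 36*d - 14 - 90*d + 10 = -54*d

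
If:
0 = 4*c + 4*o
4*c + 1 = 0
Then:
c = -1/4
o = 1/4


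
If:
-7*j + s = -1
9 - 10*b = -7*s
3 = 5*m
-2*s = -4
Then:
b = 23/10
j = 3/7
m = 3/5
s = 2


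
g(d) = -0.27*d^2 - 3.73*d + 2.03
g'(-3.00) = -2.11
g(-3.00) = 10.79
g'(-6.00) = -0.49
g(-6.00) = 14.69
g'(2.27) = -4.96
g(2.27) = -7.83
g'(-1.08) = -3.15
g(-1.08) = 5.74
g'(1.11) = -4.33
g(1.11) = -2.44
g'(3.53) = -5.64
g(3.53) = -14.50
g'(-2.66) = -2.29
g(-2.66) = 10.04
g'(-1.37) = -2.99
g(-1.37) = 6.63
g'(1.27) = -4.42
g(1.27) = -3.14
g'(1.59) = -4.59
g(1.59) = -4.58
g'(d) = -0.54*d - 3.73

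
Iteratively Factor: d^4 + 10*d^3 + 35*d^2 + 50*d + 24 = (d + 3)*(d^3 + 7*d^2 + 14*d + 8) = (d + 1)*(d + 3)*(d^2 + 6*d + 8) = (d + 1)*(d + 3)*(d + 4)*(d + 2)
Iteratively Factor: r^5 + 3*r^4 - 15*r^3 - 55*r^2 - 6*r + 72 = (r + 2)*(r^4 + r^3 - 17*r^2 - 21*r + 36) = (r - 1)*(r + 2)*(r^3 + 2*r^2 - 15*r - 36) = (r - 1)*(r + 2)*(r + 3)*(r^2 - r - 12) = (r - 4)*(r - 1)*(r + 2)*(r + 3)*(r + 3)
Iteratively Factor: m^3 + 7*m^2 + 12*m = (m + 3)*(m^2 + 4*m) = (m + 3)*(m + 4)*(m)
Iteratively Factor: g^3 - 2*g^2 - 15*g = (g)*(g^2 - 2*g - 15) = g*(g - 5)*(g + 3)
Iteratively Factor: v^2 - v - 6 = (v + 2)*(v - 3)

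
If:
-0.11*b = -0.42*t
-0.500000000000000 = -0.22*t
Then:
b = 8.68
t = 2.27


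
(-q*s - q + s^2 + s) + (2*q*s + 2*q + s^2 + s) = q*s + q + 2*s^2 + 2*s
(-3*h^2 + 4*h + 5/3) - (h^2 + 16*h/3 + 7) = -4*h^2 - 4*h/3 - 16/3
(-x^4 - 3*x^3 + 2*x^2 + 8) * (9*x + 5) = -9*x^5 - 32*x^4 + 3*x^3 + 10*x^2 + 72*x + 40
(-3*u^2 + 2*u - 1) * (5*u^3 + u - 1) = -15*u^5 + 10*u^4 - 8*u^3 + 5*u^2 - 3*u + 1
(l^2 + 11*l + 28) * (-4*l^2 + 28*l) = -4*l^4 - 16*l^3 + 196*l^2 + 784*l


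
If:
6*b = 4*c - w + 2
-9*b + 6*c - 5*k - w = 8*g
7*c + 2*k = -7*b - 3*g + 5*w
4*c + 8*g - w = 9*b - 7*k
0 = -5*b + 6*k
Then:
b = 564/151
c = 1524/151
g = -162/151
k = 470/151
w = 3014/151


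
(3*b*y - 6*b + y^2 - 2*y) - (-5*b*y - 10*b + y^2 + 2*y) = 8*b*y + 4*b - 4*y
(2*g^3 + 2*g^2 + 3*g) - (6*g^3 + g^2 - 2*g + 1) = -4*g^3 + g^2 + 5*g - 1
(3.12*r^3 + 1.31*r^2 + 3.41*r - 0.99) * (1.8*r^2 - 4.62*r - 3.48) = 5.616*r^5 - 12.0564*r^4 - 10.7718*r^3 - 22.095*r^2 - 7.293*r + 3.4452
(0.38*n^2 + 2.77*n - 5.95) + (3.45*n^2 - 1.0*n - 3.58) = 3.83*n^2 + 1.77*n - 9.53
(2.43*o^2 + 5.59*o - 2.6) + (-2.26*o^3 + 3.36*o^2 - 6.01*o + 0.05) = -2.26*o^3 + 5.79*o^2 - 0.42*o - 2.55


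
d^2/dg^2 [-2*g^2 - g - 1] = -4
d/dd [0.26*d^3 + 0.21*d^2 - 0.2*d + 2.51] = 0.78*d^2 + 0.42*d - 0.2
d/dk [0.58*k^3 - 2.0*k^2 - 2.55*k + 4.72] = 1.74*k^2 - 4.0*k - 2.55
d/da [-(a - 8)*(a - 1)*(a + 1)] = -3*a^2 + 16*a + 1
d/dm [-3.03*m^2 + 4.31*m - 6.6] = 4.31 - 6.06*m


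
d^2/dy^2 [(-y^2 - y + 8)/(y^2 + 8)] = 2*(-y^3 + 48*y^2 + 24*y - 128)/(y^6 + 24*y^4 + 192*y^2 + 512)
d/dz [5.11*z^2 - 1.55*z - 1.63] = 10.22*z - 1.55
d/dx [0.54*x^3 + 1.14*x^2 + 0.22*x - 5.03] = 1.62*x^2 + 2.28*x + 0.22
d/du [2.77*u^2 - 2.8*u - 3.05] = 5.54*u - 2.8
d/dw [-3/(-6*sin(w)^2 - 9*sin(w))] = -(4*sin(w) + 3)*cos(w)/((2*sin(w) + 3)^2*sin(w)^2)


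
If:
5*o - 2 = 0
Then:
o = 2/5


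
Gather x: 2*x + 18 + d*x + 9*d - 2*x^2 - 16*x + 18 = 9*d - 2*x^2 + x*(d - 14) + 36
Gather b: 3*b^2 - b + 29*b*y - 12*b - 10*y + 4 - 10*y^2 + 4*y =3*b^2 + b*(29*y - 13) - 10*y^2 - 6*y + 4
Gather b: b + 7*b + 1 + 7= 8*b + 8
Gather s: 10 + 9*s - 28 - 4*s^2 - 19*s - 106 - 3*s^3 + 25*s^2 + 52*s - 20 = -3*s^3 + 21*s^2 + 42*s - 144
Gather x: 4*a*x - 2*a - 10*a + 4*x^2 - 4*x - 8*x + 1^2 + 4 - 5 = -12*a + 4*x^2 + x*(4*a - 12)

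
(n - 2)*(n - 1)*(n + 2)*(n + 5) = n^4 + 4*n^3 - 9*n^2 - 16*n + 20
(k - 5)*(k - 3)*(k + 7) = k^3 - k^2 - 41*k + 105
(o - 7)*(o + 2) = o^2 - 5*o - 14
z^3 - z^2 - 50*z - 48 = (z - 8)*(z + 1)*(z + 6)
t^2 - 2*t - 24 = (t - 6)*(t + 4)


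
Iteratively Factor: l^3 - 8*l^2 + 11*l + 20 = (l + 1)*(l^2 - 9*l + 20) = (l - 4)*(l + 1)*(l - 5)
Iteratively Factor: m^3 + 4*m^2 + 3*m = (m + 1)*(m^2 + 3*m) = m*(m + 1)*(m + 3)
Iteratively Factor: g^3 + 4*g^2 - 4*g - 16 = (g - 2)*(g^2 + 6*g + 8) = (g - 2)*(g + 2)*(g + 4)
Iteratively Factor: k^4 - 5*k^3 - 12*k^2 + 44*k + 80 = (k + 2)*(k^3 - 7*k^2 + 2*k + 40) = (k - 5)*(k + 2)*(k^2 - 2*k - 8) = (k - 5)*(k - 4)*(k + 2)*(k + 2)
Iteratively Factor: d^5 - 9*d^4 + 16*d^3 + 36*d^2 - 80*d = (d)*(d^4 - 9*d^3 + 16*d^2 + 36*d - 80) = d*(d - 2)*(d^3 - 7*d^2 + 2*d + 40) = d*(d - 5)*(d - 2)*(d^2 - 2*d - 8) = d*(d - 5)*(d - 2)*(d + 2)*(d - 4)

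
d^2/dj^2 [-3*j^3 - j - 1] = -18*j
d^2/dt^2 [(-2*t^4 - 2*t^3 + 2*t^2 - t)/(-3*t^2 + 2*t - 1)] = 6*t*(6*t^5 - 12*t^4 + 14*t^3 - 11*t^2 + 6*t - 1)/(27*t^6 - 54*t^5 + 63*t^4 - 44*t^3 + 21*t^2 - 6*t + 1)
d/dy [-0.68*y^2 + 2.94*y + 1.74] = 2.94 - 1.36*y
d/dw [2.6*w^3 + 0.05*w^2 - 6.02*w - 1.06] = 7.8*w^2 + 0.1*w - 6.02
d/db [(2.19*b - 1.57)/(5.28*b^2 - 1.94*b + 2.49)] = (-11.5632*b^2 + 16.5792*b + 2.4073)/(27.8784*b^4 - 20.4864*b^3 + 30.058*b^2 - 9.6612*b + 6.2001)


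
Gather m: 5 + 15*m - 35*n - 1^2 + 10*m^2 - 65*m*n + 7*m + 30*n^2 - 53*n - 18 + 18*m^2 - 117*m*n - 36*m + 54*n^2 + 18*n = 28*m^2 + m*(-182*n - 14) + 84*n^2 - 70*n - 14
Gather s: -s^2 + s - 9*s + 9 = -s^2 - 8*s + 9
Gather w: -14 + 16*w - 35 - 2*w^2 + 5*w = -2*w^2 + 21*w - 49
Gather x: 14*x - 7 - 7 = 14*x - 14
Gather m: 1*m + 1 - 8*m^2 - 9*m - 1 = -8*m^2 - 8*m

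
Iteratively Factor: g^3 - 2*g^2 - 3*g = (g)*(g^2 - 2*g - 3) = g*(g + 1)*(g - 3)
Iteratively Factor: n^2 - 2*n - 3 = (n - 3)*(n + 1)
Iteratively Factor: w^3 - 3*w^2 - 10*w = (w + 2)*(w^2 - 5*w) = (w - 5)*(w + 2)*(w)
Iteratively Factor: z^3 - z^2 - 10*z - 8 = (z + 1)*(z^2 - 2*z - 8) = (z + 1)*(z + 2)*(z - 4)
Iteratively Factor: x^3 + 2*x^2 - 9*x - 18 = (x - 3)*(x^2 + 5*x + 6) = (x - 3)*(x + 3)*(x + 2)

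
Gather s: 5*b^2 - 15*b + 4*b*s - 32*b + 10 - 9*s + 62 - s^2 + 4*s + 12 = 5*b^2 - 47*b - s^2 + s*(4*b - 5) + 84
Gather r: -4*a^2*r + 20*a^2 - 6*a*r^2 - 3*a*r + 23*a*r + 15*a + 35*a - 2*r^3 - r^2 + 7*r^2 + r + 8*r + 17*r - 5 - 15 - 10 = 20*a^2 + 50*a - 2*r^3 + r^2*(6 - 6*a) + r*(-4*a^2 + 20*a + 26) - 30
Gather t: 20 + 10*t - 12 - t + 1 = 9*t + 9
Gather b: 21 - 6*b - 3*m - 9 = -6*b - 3*m + 12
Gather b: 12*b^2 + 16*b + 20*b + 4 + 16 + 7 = 12*b^2 + 36*b + 27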